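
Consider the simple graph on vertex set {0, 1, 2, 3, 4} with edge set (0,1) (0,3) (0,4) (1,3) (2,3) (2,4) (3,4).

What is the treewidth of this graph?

2

A width-2 tree decomposition is:
Bags: B1 = {0, 1, 3}  B2 = {0, 3, 4}  B3 = {2, 3, 4}
Tree: B1–B2, B2–B3
The largest bag has 3 vertices, giving width 2; this decomposition certifies tw(G) ≤ 2. On the other hand G contains the 3-clique {0, 1, 3}. A clique must lie in a single bag of any decomposition, so no decomposition can have width below 2. The upper and lower bounds meet at 2, so that is the treewidth.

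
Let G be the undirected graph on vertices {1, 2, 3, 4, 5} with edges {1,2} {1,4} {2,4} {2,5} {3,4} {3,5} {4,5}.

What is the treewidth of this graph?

A width-2 tree decomposition is:
Bags: B1 = {3, 4, 5}  B2 = {2, 4, 5}  B3 = {1, 2, 4}
Tree: B1–B2, B2–B3
The largest bag has 3 vertices, giving width 2; this decomposition certifies tw(G) ≤ 2. Conversely, {1, 2, 4} is a clique of size 3, and the vertices of any clique must share a bag in every tree decomposition; so some bag has ≥ 3 vertices and tw(G) ≥ 2. Hence tw(G) = 2 exactly.

2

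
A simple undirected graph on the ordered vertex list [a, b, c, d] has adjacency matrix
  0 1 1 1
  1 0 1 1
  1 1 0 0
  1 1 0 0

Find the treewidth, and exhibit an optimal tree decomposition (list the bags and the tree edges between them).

The largest bag has 3 vertices, giving width 2; this decomposition certifies tw(G) ≤ 2. Conversely, {a, b, d} is a clique of size 3, and the vertices of any clique must share a bag in every tree decomposition; so some bag has ≥ 3 vertices and tw(G) ≥ 2. Hence tw(G) = 2 exactly.

Treewidth 2.
One such decomposition:
Bags: B1 = {a, b, d}  B2 = {a, b, c}
Tree: B1–B2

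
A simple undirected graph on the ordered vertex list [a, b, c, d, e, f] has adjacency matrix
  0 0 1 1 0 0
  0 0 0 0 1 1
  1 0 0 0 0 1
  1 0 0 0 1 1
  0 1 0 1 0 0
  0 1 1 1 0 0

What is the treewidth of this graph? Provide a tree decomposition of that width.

Treewidth 2.
One optimal decomposition is:
Bags: B1 = {b, e, f}  B2 = {d, e, f}  B3 = {c, d, f}  B4 = {a, c, d}
Tree: B1–B2, B2–B3, B3–B4

The largest bag has 3 vertices, giving width 2; this decomposition certifies tw(G) ≤ 2. Since b–e–d–f–b is a cycle in G, G is not acyclic. Forests are exactly the graphs of treewidth ≤ 1, so tw(G) ≥ 2. The upper and lower bounds meet at 2, so that is the treewidth.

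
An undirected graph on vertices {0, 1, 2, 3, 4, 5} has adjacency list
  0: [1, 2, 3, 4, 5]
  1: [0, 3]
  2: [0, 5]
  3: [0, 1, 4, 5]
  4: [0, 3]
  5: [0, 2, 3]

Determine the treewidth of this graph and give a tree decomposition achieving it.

Each bag holds 3 vertices, so the decomposition has width 2, which upper-bounds the treewidth. For the lower bound, the 3 vertices {0, 2, 5} are pairwise adjacent, and any tree decomposition puts a clique entirely inside one bag — forcing width ≥ 2. Hence tw(G) = 2 exactly.

Treewidth 2.
One such decomposition:
Bags: B1 = {0, 1, 3}  B2 = {0, 3, 5}  B3 = {0, 2, 5}  B4 = {0, 3, 4}
Tree: B1–B2, B2–B3, B1–B4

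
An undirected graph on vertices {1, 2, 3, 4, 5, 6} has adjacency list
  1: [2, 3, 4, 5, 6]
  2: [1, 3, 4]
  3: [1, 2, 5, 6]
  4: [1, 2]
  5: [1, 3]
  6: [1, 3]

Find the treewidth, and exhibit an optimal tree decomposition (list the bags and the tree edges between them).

Every bag has size at most 3, so the width is 3 − 1 = 2 and tw(G) ≤ 2. For the lower bound, the 3 vertices {1, 2, 3} are pairwise adjacent, and any tree decomposition puts a clique entirely inside one bag — forcing width ≥ 2. Therefore the treewidth is 2.

Treewidth 2.
One optimal decomposition is:
Bags: B1 = {1, 3, 6}  B2 = {1, 2, 3}  B3 = {1, 2, 4}  B4 = {1, 3, 5}
Tree: B1–B2, B2–B3, B1–B4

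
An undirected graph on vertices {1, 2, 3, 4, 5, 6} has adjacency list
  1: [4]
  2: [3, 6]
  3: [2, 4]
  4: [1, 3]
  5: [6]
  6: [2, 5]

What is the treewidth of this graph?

A width-1 tree decomposition is:
Bags: B1 = {5, 6}  B2 = {2, 6}  B3 = {2, 3}  B4 = {3, 4}  B5 = {1, 4}
Tree: B1–B2, B2–B3, B3–B4, B4–B5
Every bag has size at most 2, so the width is 2 − 1 = 1 and tw(G) ≤ 1. G has an edge, so its treewidth is at least 1. Hence tw(G) = 1 exactly.

1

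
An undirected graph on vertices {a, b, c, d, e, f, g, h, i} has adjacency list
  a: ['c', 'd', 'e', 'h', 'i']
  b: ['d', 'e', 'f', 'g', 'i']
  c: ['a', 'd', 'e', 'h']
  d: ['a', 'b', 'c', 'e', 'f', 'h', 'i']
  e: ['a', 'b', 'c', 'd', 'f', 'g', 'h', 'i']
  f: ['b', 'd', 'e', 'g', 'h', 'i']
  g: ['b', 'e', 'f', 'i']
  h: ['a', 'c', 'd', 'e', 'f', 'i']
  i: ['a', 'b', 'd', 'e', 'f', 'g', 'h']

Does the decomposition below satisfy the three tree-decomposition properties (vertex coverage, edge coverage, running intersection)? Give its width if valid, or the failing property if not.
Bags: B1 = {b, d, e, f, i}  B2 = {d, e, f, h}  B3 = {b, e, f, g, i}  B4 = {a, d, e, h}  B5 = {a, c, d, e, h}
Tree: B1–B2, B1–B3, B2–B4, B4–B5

No — edge (i,h) lies in no bag.

A tree decomposition must satisfy three properties: every vertex lies in some bag; for every edge, both endpoints lie together in some bag; and for every vertex, the bags containing it form a connected subtree. Here edge (i,h) lies in no bag, so the decomposition is invalid.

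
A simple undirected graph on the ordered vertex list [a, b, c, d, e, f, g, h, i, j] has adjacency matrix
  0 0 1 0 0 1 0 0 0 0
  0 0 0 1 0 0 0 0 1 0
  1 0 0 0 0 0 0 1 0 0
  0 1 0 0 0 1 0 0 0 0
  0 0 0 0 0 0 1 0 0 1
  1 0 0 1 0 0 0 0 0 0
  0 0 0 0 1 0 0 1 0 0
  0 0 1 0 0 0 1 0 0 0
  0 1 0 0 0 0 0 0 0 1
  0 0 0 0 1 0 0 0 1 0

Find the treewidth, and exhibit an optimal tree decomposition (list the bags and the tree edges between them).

Each bag holds 3 vertices, so the decomposition has width 2, which upper-bounds the treewidth. The edges f–d–b–i–j–e–g–h–c–a–f form a cycle, so G is not a tree and its treewidth is at least 2. Therefore the treewidth is 2.

Treewidth 2.
One such decomposition:
Bags: B1 = {b, d, f}  B2 = {b, f, i}  B3 = {f, i, j}  B4 = {e, f, j}  B5 = {e, f, g}  B6 = {f, g, h}  B7 = {c, f, h}  B8 = {a, c, f}
Tree: B1–B2, B2–B3, B3–B4, B4–B5, B5–B6, B6–B7, B7–B8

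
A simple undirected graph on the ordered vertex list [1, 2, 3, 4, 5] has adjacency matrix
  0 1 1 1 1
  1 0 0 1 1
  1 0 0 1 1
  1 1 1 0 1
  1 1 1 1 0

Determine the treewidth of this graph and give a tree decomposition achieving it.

The largest bag has 4 vertices, giving width 3; this decomposition certifies tw(G) ≤ 3. Conversely, {1, 2, 4, 5} is a clique of size 4, and the vertices of any clique must share a bag in every tree decomposition; so some bag has ≥ 4 vertices and tw(G) ≥ 3. Therefore the treewidth is 3.

Treewidth 3.
Bags: B1 = {1, 2, 4, 5}  B2 = {1, 3, 4, 5}
Tree: B1–B2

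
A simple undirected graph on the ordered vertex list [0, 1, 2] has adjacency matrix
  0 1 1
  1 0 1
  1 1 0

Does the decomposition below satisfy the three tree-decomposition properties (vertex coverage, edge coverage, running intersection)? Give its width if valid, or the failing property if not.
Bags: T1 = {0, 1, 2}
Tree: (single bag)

Yes; width 2.

Every vertex of G appears in some bag (union = {0, 1, 2}); every edge is covered by a bag; and for each vertex v the set of bags containing v is connected in the bag tree. The decomposition is therefore valid. The largest bag has 3 vertices, so the width is 2.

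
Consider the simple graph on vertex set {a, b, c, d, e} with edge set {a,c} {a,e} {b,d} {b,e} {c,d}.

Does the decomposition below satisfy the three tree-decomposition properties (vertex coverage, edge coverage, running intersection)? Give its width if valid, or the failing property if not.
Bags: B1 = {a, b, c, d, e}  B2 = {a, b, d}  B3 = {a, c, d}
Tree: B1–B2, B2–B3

No — bags containing vertex c are not connected in the tree.

A tree decomposition must satisfy three properties: every vertex lies in some bag; for every edge, both endpoints lie together in some bag; and for every vertex, the bags containing it form a connected subtree. Here bags containing vertex c are not connected in the tree, so the decomposition is invalid.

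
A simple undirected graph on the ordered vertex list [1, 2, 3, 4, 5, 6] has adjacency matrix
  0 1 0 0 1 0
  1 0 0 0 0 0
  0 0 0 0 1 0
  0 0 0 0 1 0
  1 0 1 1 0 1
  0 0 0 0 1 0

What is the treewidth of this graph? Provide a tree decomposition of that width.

The largest bag has 2 vertices, giving width 1; this decomposition certifies tw(G) ≤ 1. Since G has at least one edge (e.g. 5–6), it is not an edgeless graph, so tw(G) ≥ 1. The upper and lower bounds meet at 1, so that is the treewidth.

Treewidth 1.
Bags: B1 = {5, 6}  B2 = {3, 5}  B3 = {1, 5}  B4 = {1, 2}  B5 = {4, 5}
Tree: B1–B2, B2–B3, B3–B4, B1–B5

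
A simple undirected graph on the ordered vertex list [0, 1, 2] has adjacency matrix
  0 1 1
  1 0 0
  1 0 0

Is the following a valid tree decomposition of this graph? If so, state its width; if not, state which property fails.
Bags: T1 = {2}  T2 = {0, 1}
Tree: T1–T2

A tree decomposition must satisfy three properties: every vertex lies in some bag; for every edge, both endpoints lie together in some bag; and for every vertex, the bags containing it form a connected subtree. Here edge (0,2) lies in no bag, so the decomposition is invalid.

No — edge (0,2) lies in no bag.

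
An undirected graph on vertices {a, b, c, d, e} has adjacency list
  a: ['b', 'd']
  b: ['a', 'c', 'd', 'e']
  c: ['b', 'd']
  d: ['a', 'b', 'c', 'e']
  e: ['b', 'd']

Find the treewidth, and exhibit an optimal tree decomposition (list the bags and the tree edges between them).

Treewidth 2.
Bags: B1 = {a, b, d}  B2 = {b, d, e}  B3 = {b, c, d}
Tree: B1–B2, B1–B3

Every bag has size at most 3, so the width is 3 − 1 = 2 and tw(G) ≤ 2. Conversely, {b, d, e} is a clique of size 3, and the vertices of any clique must share a bag in every tree decomposition; so some bag has ≥ 3 vertices and tw(G) ≥ 2. Hence tw(G) = 2 exactly.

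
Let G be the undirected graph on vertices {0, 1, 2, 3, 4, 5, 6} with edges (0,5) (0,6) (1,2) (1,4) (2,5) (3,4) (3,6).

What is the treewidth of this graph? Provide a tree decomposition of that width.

Treewidth 2.
One optimal decomposition is:
Bags: B1 = {0, 5, 6}  B2 = {2, 5, 6}  B3 = {1, 2, 6}  B4 = {1, 4, 6}  B5 = {3, 4, 6}
Tree: B1–B2, B2–B3, B3–B4, B4–B5

The largest bag has 3 vertices, giving width 2; this decomposition certifies tw(G) ≤ 2. Since 6–0–5–2–1–4–3–6 is a cycle in G, G is not acyclic. Forests are exactly the graphs of treewidth ≤ 1, so tw(G) ≥ 2. Therefore the treewidth is 2.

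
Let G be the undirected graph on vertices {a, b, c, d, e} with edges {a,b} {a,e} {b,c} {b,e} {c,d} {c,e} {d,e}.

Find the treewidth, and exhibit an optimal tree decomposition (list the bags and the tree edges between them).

Treewidth 2.
One optimal decomposition is:
Bags: B1 = {c, d, e}  B2 = {b, c, e}  B3 = {a, b, e}
Tree: B1–B2, B2–B3

The largest bag has 3 vertices, giving width 2; this decomposition certifies tw(G) ≤ 2. On the other hand G contains the 3-clique {c, d, e}. A clique must lie in a single bag of any decomposition, so no decomposition can have width below 2. Therefore the treewidth is 2.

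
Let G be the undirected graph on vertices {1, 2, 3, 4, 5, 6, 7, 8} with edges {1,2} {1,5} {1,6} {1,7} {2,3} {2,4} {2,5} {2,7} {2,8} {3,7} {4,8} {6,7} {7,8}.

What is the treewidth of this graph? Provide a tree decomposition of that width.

The largest bag has 3 vertices, giving width 2; this decomposition certifies tw(G) ≤ 2. On the other hand G contains the 3-clique {2, 4, 8}. A clique must lie in a single bag of any decomposition, so no decomposition can have width below 2. Combining the bounds, tw(G) = 2.

Treewidth 2.
Bags: B1 = {1, 2, 7}  B2 = {1, 6, 7}  B3 = {2, 7, 8}  B4 = {1, 2, 5}  B5 = {2, 3, 7}  B6 = {2, 4, 8}
Tree: B1–B2, B1–B3, B1–B4, B3–B5, B3–B6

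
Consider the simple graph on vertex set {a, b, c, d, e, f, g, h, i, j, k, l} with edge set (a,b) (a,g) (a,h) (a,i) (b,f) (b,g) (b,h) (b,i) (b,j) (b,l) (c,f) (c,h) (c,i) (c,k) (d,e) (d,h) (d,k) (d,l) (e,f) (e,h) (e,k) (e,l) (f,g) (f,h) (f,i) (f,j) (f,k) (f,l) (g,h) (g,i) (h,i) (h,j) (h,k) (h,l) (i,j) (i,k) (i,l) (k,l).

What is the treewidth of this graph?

4

A width-4 tree decomposition is:
Bags: B1 = {f, h, i, k, l}  B2 = {b, f, h, i, l}  B3 = {e, f, h, k, l}  B4 = {d, e, h, k, l}  B5 = {b, f, g, h, i}  B6 = {a, b, g, h, i}  B7 = {b, f, h, i, j}  B8 = {c, f, h, i, k}
Tree: B1–B2, B1–B3, B3–B4, B2–B5, B5–B6, B2–B7, B1–B8
Every bag has size at most 5, so the width is 5 − 1 = 4 and tw(G) ≤ 4. Conversely, {d, e, h, k, l} is a clique of size 5, and the vertices of any clique must share a bag in every tree decomposition; so some bag has ≥ 5 vertices and tw(G) ≥ 4. Therefore the treewidth is 4.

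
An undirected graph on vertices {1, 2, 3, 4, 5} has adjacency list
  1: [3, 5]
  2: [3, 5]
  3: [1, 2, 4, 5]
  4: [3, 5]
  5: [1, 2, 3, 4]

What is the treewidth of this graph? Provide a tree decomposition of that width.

Treewidth 2.
One such decomposition:
Bags: B1 = {2, 3, 5}  B2 = {3, 4, 5}  B3 = {1, 3, 5}
Tree: B1–B2, B1–B3

Each bag holds 3 vertices, so the decomposition has width 2, which upper-bounds the treewidth. Conversely, {1, 3, 5} is a clique of size 3, and the vertices of any clique must share a bag in every tree decomposition; so some bag has ≥ 3 vertices and tw(G) ≥ 2. Therefore the treewidth is 2.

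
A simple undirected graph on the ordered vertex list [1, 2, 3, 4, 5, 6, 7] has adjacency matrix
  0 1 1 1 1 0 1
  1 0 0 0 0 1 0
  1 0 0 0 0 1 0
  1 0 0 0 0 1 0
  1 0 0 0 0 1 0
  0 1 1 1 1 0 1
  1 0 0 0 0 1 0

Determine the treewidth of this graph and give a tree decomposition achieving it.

Treewidth 2.
One such decomposition:
Bags: B1 = {1, 4, 6}  B2 = {1, 2, 6}  B3 = {1, 3, 6}  B4 = {1, 6, 7}  B5 = {1, 5, 6}
Tree: B1–B2, B2–B3, B3–B4, B4–B5

Every bag has size at most 3, so the width is 3 − 1 = 2 and tw(G) ≤ 2. The edges 1–4–6–2–1 form a cycle, so G is not a tree and its treewidth is at least 2. The upper and lower bounds meet at 2, so that is the treewidth.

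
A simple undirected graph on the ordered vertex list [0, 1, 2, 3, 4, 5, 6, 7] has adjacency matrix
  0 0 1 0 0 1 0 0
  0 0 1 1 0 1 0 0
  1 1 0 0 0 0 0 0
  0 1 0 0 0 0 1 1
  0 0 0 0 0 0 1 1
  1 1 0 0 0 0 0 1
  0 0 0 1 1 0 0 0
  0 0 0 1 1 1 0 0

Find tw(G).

A width-2 tree decomposition is:
Bags: B1 = {0, 2, 5}  B2 = {1, 2, 5}  B3 = {1, 5, 7}  B4 = {1, 3, 7}  B5 = {3, 4, 7}  B6 = {3, 4, 6}
Tree: B1–B2, B2–B3, B3–B4, B4–B5, B5–B6
Every bag has size at most 3, so the width is 3 − 1 = 2 and tw(G) ≤ 2. The edges 0–2–1–5–0 form a cycle, so G is not a tree and its treewidth is at least 2. Therefore the treewidth is 2.

2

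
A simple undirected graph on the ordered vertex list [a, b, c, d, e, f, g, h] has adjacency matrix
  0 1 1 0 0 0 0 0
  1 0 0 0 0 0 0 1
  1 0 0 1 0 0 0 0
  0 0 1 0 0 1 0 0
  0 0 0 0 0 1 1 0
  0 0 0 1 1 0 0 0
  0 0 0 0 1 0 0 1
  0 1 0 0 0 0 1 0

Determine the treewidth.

2

A width-2 tree decomposition is:
Bags: B1 = {a, b, c}  B2 = {b, c, d}  B3 = {b, d, f}  B4 = {b, e, f}  B5 = {b, e, g}  B6 = {b, g, h}
Tree: B1–B2, B2–B3, B3–B4, B4–B5, B5–B6
Every bag has size at most 3, so the width is 3 − 1 = 2 and tw(G) ≤ 2. The edges b–a–c–d–f–e–g–h–b form a cycle, so G is not a tree and its treewidth is at least 2. Combining the bounds, tw(G) = 2.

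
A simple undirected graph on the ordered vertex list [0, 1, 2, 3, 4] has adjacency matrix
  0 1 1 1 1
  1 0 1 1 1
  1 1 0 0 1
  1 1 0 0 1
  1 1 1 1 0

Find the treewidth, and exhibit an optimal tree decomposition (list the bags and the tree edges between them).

Treewidth 3.
One such decomposition:
Bags: B1 = {0, 1, 3, 4}  B2 = {0, 1, 2, 4}
Tree: B1–B2

The largest bag has 4 vertices, giving width 3; this decomposition certifies tw(G) ≤ 3. On the other hand G contains the 4-clique {0, 1, 2, 4}. A clique must lie in a single bag of any decomposition, so no decomposition can have width below 3. The upper and lower bounds meet at 3, so that is the treewidth.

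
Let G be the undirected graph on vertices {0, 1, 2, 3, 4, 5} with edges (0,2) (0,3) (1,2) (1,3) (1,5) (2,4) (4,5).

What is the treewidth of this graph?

A width-2 tree decomposition is:
Bags: B1 = {2, 4, 5}  B2 = {1, 2, 5}  B3 = {0, 1, 2}  B4 = {0, 1, 3}
Tree: B1–B2, B2–B3, B3–B4
Every bag has size at most 3, so the width is 3 − 1 = 2 and tw(G) ≤ 2. For the lower bound, G contains the cycle 4–5–1–2–4, so G is not a forest; only forests have treewidth ≤ 1, hence tw(G) ≥ 2. Hence tw(G) = 2 exactly.

2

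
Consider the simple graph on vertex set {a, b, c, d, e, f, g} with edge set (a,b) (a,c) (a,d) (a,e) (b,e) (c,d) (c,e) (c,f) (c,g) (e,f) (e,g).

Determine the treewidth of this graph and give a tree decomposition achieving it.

Treewidth 2.
One such decomposition:
Bags: B1 = {c, e, f}  B2 = {a, c, e}  B3 = {a, b, e}  B4 = {c, e, g}  B5 = {a, c, d}
Tree: B1–B2, B2–B3, B2–B4, B2–B5

The largest bag has 3 vertices, giving width 2; this decomposition certifies tw(G) ≤ 2. Conversely, {a, c, d} is a clique of size 3, and the vertices of any clique must share a bag in every tree decomposition; so some bag has ≥ 3 vertices and tw(G) ≥ 2. Combining the bounds, tw(G) = 2.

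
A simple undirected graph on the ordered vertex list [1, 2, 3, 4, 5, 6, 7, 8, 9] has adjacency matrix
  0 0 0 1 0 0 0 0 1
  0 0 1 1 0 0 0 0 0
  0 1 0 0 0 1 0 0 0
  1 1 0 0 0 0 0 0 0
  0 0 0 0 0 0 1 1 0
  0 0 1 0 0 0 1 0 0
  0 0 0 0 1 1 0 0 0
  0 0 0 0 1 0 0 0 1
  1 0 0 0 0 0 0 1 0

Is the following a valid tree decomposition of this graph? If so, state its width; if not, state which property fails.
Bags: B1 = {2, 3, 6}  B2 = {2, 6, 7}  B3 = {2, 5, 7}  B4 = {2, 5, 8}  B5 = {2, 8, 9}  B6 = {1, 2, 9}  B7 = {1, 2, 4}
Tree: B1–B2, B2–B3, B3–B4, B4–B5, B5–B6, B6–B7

Vertex coverage: the bags together contain {1, 2, 3, 4, 5, 6, 7, 8, 9}, the full vertex set. Edge coverage: each edge of G has both endpoints in at least one bag. Running intersection: for every vertex, the bags containing it form a connected subtree. All three properties hold, so this is a valid tree decomposition of width max|bag| − 1 = 2, and hence tw(G) ≤ 2.

Yes; width 2.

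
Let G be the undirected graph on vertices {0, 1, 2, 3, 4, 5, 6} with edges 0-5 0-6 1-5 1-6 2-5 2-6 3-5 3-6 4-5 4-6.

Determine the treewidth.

A width-2 tree decomposition is:
Bags: B1 = {2, 5, 6}  B2 = {3, 5, 6}  B3 = {0, 5, 6}  B4 = {1, 5, 6}  B5 = {4, 5, 6}
Tree: B1–B2, B2–B3, B3–B4, B4–B5
The largest bag has 3 vertices, giving width 2; this decomposition certifies tw(G) ≤ 2. Since 5–2–6–3–5 is a cycle in G, G is not acyclic. Forests are exactly the graphs of treewidth ≤ 1, so tw(G) ≥ 2. Therefore the treewidth is 2.

2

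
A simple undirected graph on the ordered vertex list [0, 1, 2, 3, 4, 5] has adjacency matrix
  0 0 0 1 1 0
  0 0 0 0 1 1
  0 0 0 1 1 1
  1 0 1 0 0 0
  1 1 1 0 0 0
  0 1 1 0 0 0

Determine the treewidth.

A width-2 tree decomposition is:
Bags: B1 = {0, 2, 3}  B2 = {0, 2, 4}  B3 = {2, 4, 5}  B4 = {1, 4, 5}
Tree: B1–B2, B2–B3, B3–B4
The largest bag has 3 vertices, giving width 2; this decomposition certifies tw(G) ≤ 2. The edges 3–0–4–2–3 form a cycle, so G is not a tree and its treewidth is at least 2. Combining the bounds, tw(G) = 2.

2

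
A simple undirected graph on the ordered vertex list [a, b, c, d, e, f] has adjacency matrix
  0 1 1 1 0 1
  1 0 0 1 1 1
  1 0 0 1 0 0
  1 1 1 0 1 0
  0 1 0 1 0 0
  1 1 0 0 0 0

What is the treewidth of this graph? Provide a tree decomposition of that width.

Each bag holds 3 vertices, so the decomposition has width 2, which upper-bounds the treewidth. For the lower bound, the 3 vertices {b, d, e} are pairwise adjacent, and any tree decomposition puts a clique entirely inside one bag — forcing width ≥ 2. Hence tw(G) = 2 exactly.

Treewidth 2.
One such decomposition:
Bags: B1 = {b, d, e}  B2 = {a, b, d}  B3 = {a, b, f}  B4 = {a, c, d}
Tree: B1–B2, B2–B3, B2–B4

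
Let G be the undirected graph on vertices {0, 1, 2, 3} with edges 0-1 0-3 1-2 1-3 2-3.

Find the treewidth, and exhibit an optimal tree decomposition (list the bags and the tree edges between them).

Treewidth 2.
Bags: B1 = {0, 1, 3}  B2 = {1, 2, 3}
Tree: B1–B2

The largest bag has 3 vertices, giving width 2; this decomposition certifies tw(G) ≤ 2. Conversely, {0, 1, 3} is a clique of size 3, and the vertices of any clique must share a bag in every tree decomposition; so some bag has ≥ 3 vertices and tw(G) ≥ 2. Combining the bounds, tw(G) = 2.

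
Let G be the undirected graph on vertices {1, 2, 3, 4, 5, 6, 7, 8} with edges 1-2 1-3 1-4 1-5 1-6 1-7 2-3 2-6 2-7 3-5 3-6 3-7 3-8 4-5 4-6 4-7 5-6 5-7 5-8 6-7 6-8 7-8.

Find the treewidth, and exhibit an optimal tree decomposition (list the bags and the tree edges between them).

Treewidth 4.
One optimal decomposition is:
Bags: B1 = {1, 3, 5, 6, 7}  B2 = {3, 5, 6, 7, 8}  B3 = {1, 4, 5, 6, 7}  B4 = {1, 2, 3, 6, 7}
Tree: B1–B2, B1–B3, B1–B4

Every bag has size at most 5, so the width is 5 − 1 = 4 and tw(G) ≤ 4. Conversely, {3, 5, 6, 7, 8} is a clique of size 5, and the vertices of any clique must share a bag in every tree decomposition; so some bag has ≥ 5 vertices and tw(G) ≥ 4. Combining the bounds, tw(G) = 4.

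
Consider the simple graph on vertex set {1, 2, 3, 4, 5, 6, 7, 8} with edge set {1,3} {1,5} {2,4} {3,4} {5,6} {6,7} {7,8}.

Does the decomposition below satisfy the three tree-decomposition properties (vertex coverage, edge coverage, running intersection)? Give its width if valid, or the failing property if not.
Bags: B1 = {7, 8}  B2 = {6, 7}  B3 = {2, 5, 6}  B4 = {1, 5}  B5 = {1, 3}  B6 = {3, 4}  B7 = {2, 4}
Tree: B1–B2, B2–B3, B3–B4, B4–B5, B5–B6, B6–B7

A tree decomposition must satisfy three properties: every vertex lies in some bag; for every edge, both endpoints lie together in some bag; and for every vertex, the bags containing it form a connected subtree. Here bags containing vertex 2 are not connected in the tree, so the decomposition is invalid.

No — bags containing vertex 2 are not connected in the tree.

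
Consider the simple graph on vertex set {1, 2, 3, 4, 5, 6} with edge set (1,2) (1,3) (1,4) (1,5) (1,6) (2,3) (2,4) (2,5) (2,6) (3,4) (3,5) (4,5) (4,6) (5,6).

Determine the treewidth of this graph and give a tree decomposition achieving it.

Each bag holds 5 vertices, so the decomposition has width 4, which upper-bounds the treewidth. Conversely, {1, 2, 3, 4, 5} is a clique of size 5, and the vertices of any clique must share a bag in every tree decomposition; so some bag has ≥ 5 vertices and tw(G) ≥ 4. Combining the bounds, tw(G) = 4.

Treewidth 4.
One optimal decomposition is:
Bags: B1 = {1, 2, 3, 4, 5}  B2 = {1, 2, 4, 5, 6}
Tree: B1–B2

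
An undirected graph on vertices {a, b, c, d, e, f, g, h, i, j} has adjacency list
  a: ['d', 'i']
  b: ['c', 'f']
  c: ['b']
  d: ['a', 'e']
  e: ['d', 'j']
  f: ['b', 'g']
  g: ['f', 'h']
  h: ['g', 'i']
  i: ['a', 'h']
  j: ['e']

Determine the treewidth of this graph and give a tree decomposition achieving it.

The largest bag has 2 vertices, giving width 1; this decomposition certifies tw(G) ≤ 1. Since G has at least one edge (e.g. j–e), it is not an edgeless graph, so tw(G) ≥ 1. Therefore the treewidth is 1.

Treewidth 1.
One optimal decomposition is:
Bags: B1 = {e, j}  B2 = {d, e}  B3 = {a, d}  B4 = {a, i}  B5 = {h, i}  B6 = {g, h}  B7 = {f, g}  B8 = {b, f}  B9 = {b, c}
Tree: B1–B2, B2–B3, B3–B4, B4–B5, B5–B6, B6–B7, B7–B8, B8–B9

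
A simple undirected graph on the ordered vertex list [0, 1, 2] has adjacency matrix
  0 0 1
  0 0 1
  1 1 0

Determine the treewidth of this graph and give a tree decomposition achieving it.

Each bag holds 2 vertices, so the decomposition has width 1, which upper-bounds the treewidth. Any graph with an edge has treewidth ≥ 1, and G has the edge 0–2. The upper and lower bounds meet at 1, so that is the treewidth.

Treewidth 1.
One optimal decomposition is:
Bags: B1 = {0, 2}  B2 = {1, 2}
Tree: B1–B2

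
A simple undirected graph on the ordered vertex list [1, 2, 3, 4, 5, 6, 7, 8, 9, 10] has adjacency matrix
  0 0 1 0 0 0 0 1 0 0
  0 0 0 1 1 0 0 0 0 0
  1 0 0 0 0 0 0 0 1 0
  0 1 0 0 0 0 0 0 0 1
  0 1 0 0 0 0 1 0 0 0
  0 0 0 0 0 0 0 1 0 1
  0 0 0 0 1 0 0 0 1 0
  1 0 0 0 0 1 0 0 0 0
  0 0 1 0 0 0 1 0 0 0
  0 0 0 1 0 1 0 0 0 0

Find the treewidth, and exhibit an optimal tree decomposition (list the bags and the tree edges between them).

The largest bag has 3 vertices, giving width 2; this decomposition certifies tw(G) ≤ 2. Since 5–2–4–10–6–8–1–3–9–7–5 is a cycle in G, G is not acyclic. Forests are exactly the graphs of treewidth ≤ 1, so tw(G) ≥ 2. Therefore the treewidth is 2.

Treewidth 2.
Bags: B1 = {2, 4, 5}  B2 = {4, 5, 10}  B3 = {5, 6, 10}  B4 = {5, 6, 8}  B5 = {1, 5, 8}  B6 = {1, 3, 5}  B7 = {3, 5, 9}  B8 = {5, 7, 9}
Tree: B1–B2, B2–B3, B3–B4, B4–B5, B5–B6, B6–B7, B7–B8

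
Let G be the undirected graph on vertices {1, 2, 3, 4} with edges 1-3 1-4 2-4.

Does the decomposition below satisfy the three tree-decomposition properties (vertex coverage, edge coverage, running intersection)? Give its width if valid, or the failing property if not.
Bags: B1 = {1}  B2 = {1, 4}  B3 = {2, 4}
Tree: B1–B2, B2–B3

No — vertex 3 appears in no bag.

A tree decomposition must satisfy three properties: every vertex lies in some bag; for every edge, both endpoints lie together in some bag; and for every vertex, the bags containing it form a connected subtree. Here vertex 3 appears in no bag, so the decomposition is invalid.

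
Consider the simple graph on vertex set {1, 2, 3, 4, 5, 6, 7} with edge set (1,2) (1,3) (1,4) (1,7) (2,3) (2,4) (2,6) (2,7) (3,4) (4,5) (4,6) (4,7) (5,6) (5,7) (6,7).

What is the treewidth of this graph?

A width-3 tree decomposition is:
Bags: B1 = {2, 4, 6, 7}  B2 = {1, 2, 4, 7}  B3 = {4, 5, 6, 7}  B4 = {1, 2, 3, 4}
Tree: B1–B2, B1–B3, B2–B4
Every bag has size at most 4, so the width is 4 − 1 = 3 and tw(G) ≤ 3. Conversely, {1, 2, 3, 4} is a clique of size 4, and the vertices of any clique must share a bag in every tree decomposition; so some bag has ≥ 4 vertices and tw(G) ≥ 3. Hence tw(G) = 3 exactly.

3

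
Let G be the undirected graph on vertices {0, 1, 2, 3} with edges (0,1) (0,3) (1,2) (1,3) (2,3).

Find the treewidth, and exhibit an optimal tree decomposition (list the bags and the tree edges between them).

The largest bag has 3 vertices, giving width 2; this decomposition certifies tw(G) ≤ 2. On the other hand G contains the 3-clique {0, 1, 3}. A clique must lie in a single bag of any decomposition, so no decomposition can have width below 2. Hence tw(G) = 2 exactly.

Treewidth 2.
One optimal decomposition is:
Bags: B1 = {0, 1, 3}  B2 = {1, 2, 3}
Tree: B1–B2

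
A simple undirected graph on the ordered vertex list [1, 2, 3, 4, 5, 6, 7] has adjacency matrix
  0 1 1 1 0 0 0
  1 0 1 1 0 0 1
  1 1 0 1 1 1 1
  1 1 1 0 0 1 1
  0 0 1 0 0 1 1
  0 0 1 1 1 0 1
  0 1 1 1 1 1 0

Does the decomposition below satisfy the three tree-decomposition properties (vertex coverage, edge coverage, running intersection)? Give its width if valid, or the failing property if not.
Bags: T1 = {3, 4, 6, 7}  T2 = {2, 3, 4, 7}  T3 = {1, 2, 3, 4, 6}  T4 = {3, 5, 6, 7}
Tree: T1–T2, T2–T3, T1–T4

No — bags containing vertex 6 are not connected in the tree.

A tree decomposition must satisfy three properties: every vertex lies in some bag; for every edge, both endpoints lie together in some bag; and for every vertex, the bags containing it form a connected subtree. Here bags containing vertex 6 are not connected in the tree, so the decomposition is invalid.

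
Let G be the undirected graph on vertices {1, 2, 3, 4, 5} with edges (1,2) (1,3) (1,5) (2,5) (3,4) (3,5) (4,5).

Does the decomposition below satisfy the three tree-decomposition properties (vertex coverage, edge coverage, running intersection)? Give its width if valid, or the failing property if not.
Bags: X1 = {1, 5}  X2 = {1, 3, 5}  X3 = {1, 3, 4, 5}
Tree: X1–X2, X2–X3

No — vertex 2 appears in no bag.

A tree decomposition must satisfy three properties: every vertex lies in some bag; for every edge, both endpoints lie together in some bag; and for every vertex, the bags containing it form a connected subtree. Here vertex 2 appears in no bag, so the decomposition is invalid.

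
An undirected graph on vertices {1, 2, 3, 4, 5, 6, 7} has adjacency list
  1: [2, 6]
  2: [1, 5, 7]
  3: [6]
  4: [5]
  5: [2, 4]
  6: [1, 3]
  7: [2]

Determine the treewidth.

1

A width-1 tree decomposition is:
Bags: B1 = {3, 6}  B2 = {1, 6}  B3 = {1, 2}  B4 = {2, 7}  B5 = {2, 5}  B6 = {4, 5}
Tree: B1–B2, B2–B3, B3–B4, B3–B5, B5–B6
Each bag holds 2 vertices, so the decomposition has width 1, which upper-bounds the treewidth. Any graph with an edge has treewidth ≥ 1, and G has the edge 3–6. Combining the bounds, tw(G) = 1.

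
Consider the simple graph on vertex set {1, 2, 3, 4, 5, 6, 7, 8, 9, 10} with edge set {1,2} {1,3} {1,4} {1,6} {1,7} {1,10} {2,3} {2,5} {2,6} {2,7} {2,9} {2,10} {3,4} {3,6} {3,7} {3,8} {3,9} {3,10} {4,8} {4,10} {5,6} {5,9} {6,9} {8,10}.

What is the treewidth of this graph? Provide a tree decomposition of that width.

Treewidth 3.
Bags: B1 = {1, 2, 3, 10}  B2 = {1, 3, 4, 10}  B3 = {1, 2, 3, 7}  B4 = {3, 4, 8, 10}  B5 = {1, 2, 3, 6}  B6 = {2, 3, 6, 9}  B7 = {2, 5, 6, 9}
Tree: B1–B2, B1–B3, B2–B4, B3–B5, B5–B6, B6–B7

Every bag has size at most 4, so the width is 4 − 1 = 3 and tw(G) ≤ 3. For the lower bound, the 4 vertices {3, 4, 8, 10} are pairwise adjacent, and any tree decomposition puts a clique entirely inside one bag — forcing width ≥ 3. Therefore the treewidth is 3.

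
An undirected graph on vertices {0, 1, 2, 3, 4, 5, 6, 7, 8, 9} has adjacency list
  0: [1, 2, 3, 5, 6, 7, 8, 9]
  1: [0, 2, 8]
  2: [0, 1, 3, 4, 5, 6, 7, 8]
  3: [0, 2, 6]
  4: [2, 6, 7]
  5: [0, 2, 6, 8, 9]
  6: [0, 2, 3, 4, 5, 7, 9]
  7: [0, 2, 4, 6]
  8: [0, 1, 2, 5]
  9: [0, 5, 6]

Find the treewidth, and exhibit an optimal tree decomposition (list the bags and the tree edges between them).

Each bag holds 4 vertices, so the decomposition has width 3, which upper-bounds the treewidth. On the other hand G contains the 4-clique {0, 5, 6, 9}. A clique must lie in a single bag of any decomposition, so no decomposition can have width below 3. Combining the bounds, tw(G) = 3.

Treewidth 3.
One such decomposition:
Bags: B1 = {0, 5, 6, 9}  B2 = {0, 2, 5, 6}  B3 = {0, 2, 5, 8}  B4 = {0, 1, 2, 8}  B5 = {0, 2, 3, 6}  B6 = {0, 2, 6, 7}  B7 = {2, 4, 6, 7}
Tree: B1–B2, B2–B3, B3–B4, B2–B5, B5–B6, B6–B7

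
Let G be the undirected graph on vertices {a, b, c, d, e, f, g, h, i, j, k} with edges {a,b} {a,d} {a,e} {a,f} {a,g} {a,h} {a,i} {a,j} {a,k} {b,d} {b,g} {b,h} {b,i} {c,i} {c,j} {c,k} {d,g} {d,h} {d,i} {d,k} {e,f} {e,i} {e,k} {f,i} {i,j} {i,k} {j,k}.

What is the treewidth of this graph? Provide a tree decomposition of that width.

Each bag holds 4 vertices, so the decomposition has width 3, which upper-bounds the treewidth. Conversely, {c, i, j, k} is a clique of size 4, and the vertices of any clique must share a bag in every tree decomposition; so some bag has ≥ 4 vertices and tw(G) ≥ 3. Hence tw(G) = 3 exactly.

Treewidth 3.
Bags: B1 = {a, b, d, i}  B2 = {a, d, i, k}  B3 = {a, e, i, k}  B4 = {a, b, d, h}  B5 = {a, b, d, g}  B6 = {a, i, j, k}  B7 = {a, e, f, i}  B8 = {c, i, j, k}
Tree: B1–B2, B2–B3, B1–B4, B4–B5, B2–B6, B3–B7, B6–B8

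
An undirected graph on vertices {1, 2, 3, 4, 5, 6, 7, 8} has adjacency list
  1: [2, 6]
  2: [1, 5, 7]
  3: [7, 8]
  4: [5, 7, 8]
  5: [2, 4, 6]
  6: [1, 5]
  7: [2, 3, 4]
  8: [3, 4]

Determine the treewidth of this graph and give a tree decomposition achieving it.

Treewidth 2.
Bags: B1 = {3, 4, 8}  B2 = {3, 4, 7}  B3 = {4, 5, 7}  B4 = {2, 5, 7}  B5 = {2, 5, 6}  B6 = {1, 2, 6}
Tree: B1–B2, B2–B3, B3–B4, B4–B5, B5–B6

The largest bag has 3 vertices, giving width 2; this decomposition certifies tw(G) ≤ 2. The edges 8–3–7–4–8 form a cycle, so G is not a tree and its treewidth is at least 2. Combining the bounds, tw(G) = 2.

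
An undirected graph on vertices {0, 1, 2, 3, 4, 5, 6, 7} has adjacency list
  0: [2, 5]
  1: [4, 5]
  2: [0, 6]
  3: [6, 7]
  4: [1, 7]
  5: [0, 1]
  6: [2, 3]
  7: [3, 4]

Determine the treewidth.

A width-2 tree decomposition is:
Bags: B1 = {0, 2, 6}  B2 = {0, 5, 6}  B3 = {1, 5, 6}  B4 = {1, 4, 6}  B5 = {4, 6, 7}  B6 = {3, 6, 7}
Tree: B1–B2, B2–B3, B3–B4, B4–B5, B5–B6
Each bag holds 3 vertices, so the decomposition has width 2, which upper-bounds the treewidth. For the lower bound, G contains the cycle 6–2–0–5–1–4–7–3–6, so G is not a forest; only forests have treewidth ≤ 1, hence tw(G) ≥ 2. The upper and lower bounds meet at 2, so that is the treewidth.

2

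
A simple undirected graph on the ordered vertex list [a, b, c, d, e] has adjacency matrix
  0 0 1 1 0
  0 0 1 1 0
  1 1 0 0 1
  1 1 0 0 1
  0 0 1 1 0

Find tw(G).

2

A width-2 tree decomposition is:
Bags: B1 = {c, d, e}  B2 = {a, c, d}  B3 = {b, c, d}
Tree: B1–B2, B2–B3
The largest bag has 3 vertices, giving width 2; this decomposition certifies tw(G) ≤ 2. Since d–e–c–a–d is a cycle in G, G is not acyclic. Forests are exactly the graphs of treewidth ≤ 1, so tw(G) ≥ 2. Combining the bounds, tw(G) = 2.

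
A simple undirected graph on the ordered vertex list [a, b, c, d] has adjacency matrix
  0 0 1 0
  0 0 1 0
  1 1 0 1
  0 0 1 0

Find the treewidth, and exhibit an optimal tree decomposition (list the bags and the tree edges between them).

Treewidth 1.
One such decomposition:
Bags: B1 = {a, c}  B2 = {b, c}  B3 = {c, d}
Tree: B1–B2, B2–B3

The largest bag has 2 vertices, giving width 1; this decomposition certifies tw(G) ≤ 1. Since G has at least one edge (e.g. a–c), it is not an edgeless graph, so tw(G) ≥ 1. Hence tw(G) = 1 exactly.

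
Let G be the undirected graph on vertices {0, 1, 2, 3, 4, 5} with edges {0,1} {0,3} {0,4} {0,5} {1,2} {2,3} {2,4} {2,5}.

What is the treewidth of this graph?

A width-2 tree decomposition is:
Bags: B1 = {0, 1, 2}  B2 = {0, 2, 3}  B3 = {0, 2, 4}  B4 = {0, 2, 5}
Tree: B1–B2, B2–B3, B3–B4
Every bag has size at most 3, so the width is 3 − 1 = 2 and tw(G) ≤ 2. For the lower bound, G contains the cycle 1–2–3–0–1, so G is not a forest; only forests have treewidth ≤ 1, hence tw(G) ≥ 2. Therefore the treewidth is 2.

2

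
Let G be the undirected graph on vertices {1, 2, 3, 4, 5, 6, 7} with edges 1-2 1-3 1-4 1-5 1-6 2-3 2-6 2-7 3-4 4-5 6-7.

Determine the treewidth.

2

A width-2 tree decomposition is:
Bags: B1 = {1, 3, 4}  B2 = {1, 2, 3}  B3 = {1, 2, 6}  B4 = {1, 4, 5}  B5 = {2, 6, 7}
Tree: B1–B2, B2–B3, B1–B4, B3–B5
Every bag has size at most 3, so the width is 3 − 1 = 2 and tw(G) ≤ 2. Conversely, {1, 2, 3} is a clique of size 3, and the vertices of any clique must share a bag in every tree decomposition; so some bag has ≥ 3 vertices and tw(G) ≥ 2. Therefore the treewidth is 2.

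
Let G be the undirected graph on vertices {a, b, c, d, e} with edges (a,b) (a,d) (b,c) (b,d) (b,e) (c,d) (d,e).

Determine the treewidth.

2

A width-2 tree decomposition is:
Bags: B1 = {b, d, e}  B2 = {a, b, d}  B3 = {b, c, d}
Tree: B1–B2, B2–B3
The largest bag has 3 vertices, giving width 2; this decomposition certifies tw(G) ≤ 2. Conversely, {b, d, e} is a clique of size 3, and the vertices of any clique must share a bag in every tree decomposition; so some bag has ≥ 3 vertices and tw(G) ≥ 2. Combining the bounds, tw(G) = 2.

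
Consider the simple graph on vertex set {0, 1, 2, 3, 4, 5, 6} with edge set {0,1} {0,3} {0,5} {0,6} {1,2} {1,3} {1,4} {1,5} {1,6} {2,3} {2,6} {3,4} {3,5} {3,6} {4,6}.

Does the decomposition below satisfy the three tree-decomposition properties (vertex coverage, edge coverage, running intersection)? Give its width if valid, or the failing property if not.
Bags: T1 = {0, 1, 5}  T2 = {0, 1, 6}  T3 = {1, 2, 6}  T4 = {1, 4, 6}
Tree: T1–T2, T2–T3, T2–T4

No — vertex 3 appears in no bag.

A tree decomposition must satisfy three properties: every vertex lies in some bag; for every edge, both endpoints lie together in some bag; and for every vertex, the bags containing it form a connected subtree. Here vertex 3 appears in no bag, so the decomposition is invalid.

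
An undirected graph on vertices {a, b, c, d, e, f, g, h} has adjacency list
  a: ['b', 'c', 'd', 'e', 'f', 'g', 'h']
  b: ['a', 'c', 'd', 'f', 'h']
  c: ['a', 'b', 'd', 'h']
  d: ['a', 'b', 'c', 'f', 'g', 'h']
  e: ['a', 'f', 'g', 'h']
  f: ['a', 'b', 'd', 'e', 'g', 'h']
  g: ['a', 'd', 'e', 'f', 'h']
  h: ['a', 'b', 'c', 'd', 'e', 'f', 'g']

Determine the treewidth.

A width-4 tree decomposition is:
Bags: B1 = {a, d, f, g, h}  B2 = {a, b, d, f, h}  B3 = {a, b, c, d, h}  B4 = {a, e, f, g, h}
Tree: B1–B2, B2–B3, B1–B4
Every bag has size at most 5, so the width is 5 − 1 = 4 and tw(G) ≤ 4. For the lower bound, the 5 vertices {a, b, c, d, h} are pairwise adjacent, and any tree decomposition puts a clique entirely inside one bag — forcing width ≥ 4. Therefore the treewidth is 4.

4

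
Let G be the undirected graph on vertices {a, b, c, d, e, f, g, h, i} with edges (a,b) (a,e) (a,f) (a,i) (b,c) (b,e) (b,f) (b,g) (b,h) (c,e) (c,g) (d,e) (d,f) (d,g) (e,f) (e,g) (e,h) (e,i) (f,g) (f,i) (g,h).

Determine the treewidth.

3

A width-3 tree decomposition is:
Bags: B1 = {d, e, f, g}  B2 = {b, e, f, g}  B3 = {b, c, e, g}  B4 = {a, b, e, f}  B5 = {b, e, g, h}  B6 = {a, e, f, i}
Tree: B1–B2, B2–B3, B2–B4, B2–B5, B4–B6
Each bag holds 4 vertices, so the decomposition has width 3, which upper-bounds the treewidth. For the lower bound, the 4 vertices {b, e, g, h} are pairwise adjacent, and any tree decomposition puts a clique entirely inside one bag — forcing width ≥ 3. Combining the bounds, tw(G) = 3.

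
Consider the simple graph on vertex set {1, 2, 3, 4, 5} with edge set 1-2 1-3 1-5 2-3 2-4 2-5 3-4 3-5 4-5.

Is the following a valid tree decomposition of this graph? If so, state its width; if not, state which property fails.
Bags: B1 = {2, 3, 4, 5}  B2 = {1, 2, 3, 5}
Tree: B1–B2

Vertex coverage: the bags together contain {1, 2, 3, 4, 5}, the full vertex set. Edge coverage: each edge of G has both endpoints in at least one bag. Running intersection: for every vertex, the bags containing it form a connected subtree. All three properties hold, so this is a valid tree decomposition of width max|bag| − 1 = 3, and hence tw(G) ≤ 3.

Yes; width 3.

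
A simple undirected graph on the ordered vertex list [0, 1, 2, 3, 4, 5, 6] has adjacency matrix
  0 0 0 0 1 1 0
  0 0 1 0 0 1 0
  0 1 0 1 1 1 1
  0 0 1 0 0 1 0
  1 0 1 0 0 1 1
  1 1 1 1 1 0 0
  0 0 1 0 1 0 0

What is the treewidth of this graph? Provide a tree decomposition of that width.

Treewidth 2.
One optimal decomposition is:
Bags: B1 = {2, 4, 5}  B2 = {1, 2, 5}  B3 = {2, 4, 6}  B4 = {0, 4, 5}  B5 = {2, 3, 5}
Tree: B1–B2, B1–B3, B1–B4, B1–B5

Each bag holds 3 vertices, so the decomposition has width 2, which upper-bounds the treewidth. Conversely, {0, 4, 5} is a clique of size 3, and the vertices of any clique must share a bag in every tree decomposition; so some bag has ≥ 3 vertices and tw(G) ≥ 2. Therefore the treewidth is 2.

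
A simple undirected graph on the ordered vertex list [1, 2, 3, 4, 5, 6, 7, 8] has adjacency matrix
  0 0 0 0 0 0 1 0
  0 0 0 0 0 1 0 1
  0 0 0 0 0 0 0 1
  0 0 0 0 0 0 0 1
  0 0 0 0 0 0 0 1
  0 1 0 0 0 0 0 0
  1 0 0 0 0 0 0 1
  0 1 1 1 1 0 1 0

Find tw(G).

A width-1 tree decomposition is:
Bags: B1 = {7, 8}  B2 = {2, 8}  B3 = {1, 7}  B4 = {2, 6}  B5 = {3, 8}  B6 = {4, 8}  B7 = {5, 8}
Tree: B1–B2, B1–B3, B2–B4, B2–B5, B1–B6, B5–B7
Each bag holds 2 vertices, so the decomposition has width 1, which upper-bounds the treewidth. Since G has at least one edge (e.g. 8–7), it is not an edgeless graph, so tw(G) ≥ 1. Hence tw(G) = 1 exactly.

1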